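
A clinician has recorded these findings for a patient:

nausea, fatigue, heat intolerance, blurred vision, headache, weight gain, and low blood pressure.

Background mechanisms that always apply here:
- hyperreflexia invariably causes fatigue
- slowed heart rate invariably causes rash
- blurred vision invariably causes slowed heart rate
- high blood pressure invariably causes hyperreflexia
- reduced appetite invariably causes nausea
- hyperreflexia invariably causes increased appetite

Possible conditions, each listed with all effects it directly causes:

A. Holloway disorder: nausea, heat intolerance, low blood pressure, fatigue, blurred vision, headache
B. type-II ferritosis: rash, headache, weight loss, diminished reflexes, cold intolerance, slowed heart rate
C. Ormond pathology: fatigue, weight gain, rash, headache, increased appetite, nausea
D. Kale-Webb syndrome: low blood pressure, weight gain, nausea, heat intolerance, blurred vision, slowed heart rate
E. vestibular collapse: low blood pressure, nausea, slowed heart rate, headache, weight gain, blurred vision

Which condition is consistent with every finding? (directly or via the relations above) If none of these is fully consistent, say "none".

For each candidate, compare predicted effects to what was observed:
(A) Holloway disorder — nausea match; fatigue match; heat intolerance match; blurred vision match; headache match; weight gain miss; low blood pressure match
(B) type-II ferritosis — nausea miss; fatigue miss; heat intolerance miss; blurred vision miss; headache match; weight gain miss; low blood pressure miss
(C) Ormond pathology — nausea match; fatigue match; heat intolerance miss; blurred vision miss; headache match; weight gain match; low blood pressure miss
(D) Kale-Webb syndrome — does not account for fatigue, headache
(E) vestibular collapse — nausea match; fatigue miss; heat intolerance miss; blurred vision match; headache match; weight gain match; low blood pressure match
None of the listed candidates fits everything.

none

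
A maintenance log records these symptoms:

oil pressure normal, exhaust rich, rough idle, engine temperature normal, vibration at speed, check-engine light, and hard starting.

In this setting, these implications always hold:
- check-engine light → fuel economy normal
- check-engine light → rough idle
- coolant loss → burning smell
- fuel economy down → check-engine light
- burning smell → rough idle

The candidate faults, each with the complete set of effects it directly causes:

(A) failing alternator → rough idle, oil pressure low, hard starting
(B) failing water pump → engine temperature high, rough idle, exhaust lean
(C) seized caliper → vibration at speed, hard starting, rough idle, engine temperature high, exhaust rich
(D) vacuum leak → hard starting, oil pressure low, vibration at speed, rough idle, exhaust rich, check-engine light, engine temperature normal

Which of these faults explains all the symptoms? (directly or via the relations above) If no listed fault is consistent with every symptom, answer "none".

none

Per-candidate check:
(A) failing alternator — fails on oil pressure normal, exhaust rich, engine temperature normal, vibration at speed, check-engine light (predicts oil pressure low, not oil pressure normal)
(B) failing water pump — fails on oil pressure normal, exhaust rich, engine temperature normal, vibration at speed, check-engine light, hard starting (predicts exhaust lean, not exhaust rich; predicts engine temperature high, not engine temperature normal)
(C) seized caliper — oil pressure normal -; exhaust rich +; rough idle +; engine temperature normal -; vibration at speed +; check-engine light -; hard starting +
(D) vacuum leak — oil pressure normal -; exhaust rich +; rough idle +; engine temperature normal +; vibration at speed +; check-engine light +; hard starting +
None of the listed candidates fits everything.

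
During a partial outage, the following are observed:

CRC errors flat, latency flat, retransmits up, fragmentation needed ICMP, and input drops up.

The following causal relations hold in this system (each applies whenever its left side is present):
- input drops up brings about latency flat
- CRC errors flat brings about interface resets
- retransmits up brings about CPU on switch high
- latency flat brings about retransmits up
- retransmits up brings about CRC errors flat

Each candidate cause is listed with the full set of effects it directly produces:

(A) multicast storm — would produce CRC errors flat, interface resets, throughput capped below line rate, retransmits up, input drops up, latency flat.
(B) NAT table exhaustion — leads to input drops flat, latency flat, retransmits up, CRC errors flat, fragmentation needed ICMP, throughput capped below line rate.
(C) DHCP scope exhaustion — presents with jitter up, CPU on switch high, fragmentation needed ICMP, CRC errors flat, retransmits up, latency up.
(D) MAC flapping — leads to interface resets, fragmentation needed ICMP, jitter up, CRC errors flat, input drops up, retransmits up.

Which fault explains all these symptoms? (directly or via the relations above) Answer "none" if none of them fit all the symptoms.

Testing each hypothesis:
(A) multicast storm — CRC errors flat ✓; latency flat ✓; retransmits up ✓; fragmentation needed ICMP ✗; input drops up ✓
(B) NAT table exhaustion — CRC errors flat ✓; latency flat ✓; retransmits up ✓; fragmentation needed ICMP ✓; input drops up ✗
(C) DHCP scope exhaustion — CRC errors flat ✓; latency flat ✗; retransmits up ✓; fragmentation needed ICMP ✓; input drops up ✗
(D) MAC flapping — accounts for every observation (latency flat through input drops up → latency flat)
(D) alone accounts for all the evidence.

D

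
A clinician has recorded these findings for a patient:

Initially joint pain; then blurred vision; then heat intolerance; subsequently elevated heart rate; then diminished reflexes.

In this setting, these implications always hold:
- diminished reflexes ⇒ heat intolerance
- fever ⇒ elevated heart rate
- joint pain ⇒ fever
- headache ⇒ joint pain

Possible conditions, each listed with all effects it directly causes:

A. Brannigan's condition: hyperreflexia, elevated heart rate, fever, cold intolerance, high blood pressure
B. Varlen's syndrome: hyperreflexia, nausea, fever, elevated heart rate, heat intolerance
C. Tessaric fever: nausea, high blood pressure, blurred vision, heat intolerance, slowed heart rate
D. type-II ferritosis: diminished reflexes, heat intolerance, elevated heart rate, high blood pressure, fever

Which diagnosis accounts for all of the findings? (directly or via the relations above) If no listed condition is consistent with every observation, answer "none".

Per-candidate check:
(A) Brannigan's condition — fails on joint pain, blurred vision, heat intolerance, diminished reflexes (predicts cold intolerance, not heat intolerance; predicts hyperreflexia, not diminished reflexes)
(B) Varlen's syndrome — fails on joint pain, blurred vision, diminished reflexes (predicts hyperreflexia, not diminished reflexes)
(C) Tessaric fever — joint pain NO; blurred vision yes; heat intolerance yes; elevated heart rate NO; diminished reflexes NO
(D) type-II ferritosis — joint pain NO; blurred vision NO; heat intolerance yes; elevated heart rate yes; diminished reflexes yes
No candidate is consistent with all observations.

none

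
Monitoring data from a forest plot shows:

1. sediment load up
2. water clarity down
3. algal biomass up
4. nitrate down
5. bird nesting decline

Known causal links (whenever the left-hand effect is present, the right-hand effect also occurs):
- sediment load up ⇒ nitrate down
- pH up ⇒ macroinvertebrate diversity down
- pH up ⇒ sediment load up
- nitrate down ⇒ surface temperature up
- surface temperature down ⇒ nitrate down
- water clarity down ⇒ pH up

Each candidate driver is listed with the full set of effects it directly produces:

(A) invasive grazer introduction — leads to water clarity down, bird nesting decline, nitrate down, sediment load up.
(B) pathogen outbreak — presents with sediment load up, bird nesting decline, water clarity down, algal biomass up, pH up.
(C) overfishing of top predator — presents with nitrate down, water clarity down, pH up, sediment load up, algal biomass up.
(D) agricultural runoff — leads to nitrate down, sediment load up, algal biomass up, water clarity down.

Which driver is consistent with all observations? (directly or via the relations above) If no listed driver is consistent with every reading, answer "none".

Checking each candidate against the observations:
(A) invasive grazer introduction — does not account for algal biomass up
(B) pathogen outbreak — accounts for every observation (nitrate down through sediment load up → nitrate down)
(C) overfishing of top predator — does not account for bird nesting decline
(D) agricultural runoff — sediment load up +; water clarity down +; algal biomass up +; nitrate down +; bird nesting decline -
Only (B) is consistent with every observation.

B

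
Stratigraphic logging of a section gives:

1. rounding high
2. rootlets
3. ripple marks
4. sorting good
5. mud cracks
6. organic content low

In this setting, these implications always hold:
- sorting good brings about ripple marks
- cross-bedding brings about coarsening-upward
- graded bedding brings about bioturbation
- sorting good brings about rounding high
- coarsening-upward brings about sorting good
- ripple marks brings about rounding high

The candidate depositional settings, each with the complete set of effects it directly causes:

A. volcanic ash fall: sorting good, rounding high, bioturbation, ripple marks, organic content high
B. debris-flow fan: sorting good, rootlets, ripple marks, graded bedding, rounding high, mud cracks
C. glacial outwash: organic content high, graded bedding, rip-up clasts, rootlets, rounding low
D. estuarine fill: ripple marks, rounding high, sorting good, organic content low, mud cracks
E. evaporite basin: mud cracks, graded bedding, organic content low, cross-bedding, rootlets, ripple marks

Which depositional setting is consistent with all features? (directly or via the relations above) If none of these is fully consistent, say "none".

For each candidate, compare predicted effects to what was observed:
(A) volcanic ash fall — rounding high ✓; rootlets ✗; ripple marks ✓; sorting good ✓; mud cracks ✗; organic content low ✗
(B) debris-flow fan — does not account for organic content low
(C) glacial outwash — rounding high ✗; rootlets ✓; ripple marks ✗; sorting good ✗; mud cracks ✗; organic content low ✗
(D) estuarine fill — rounding high ✓; rootlets ✗; ripple marks ✓; sorting good ✓; mud cracks ✓; organic content low ✓
(E) evaporite basin — accounts for every observation (rounding high by ripple marks → rounding high)
Only (E) is consistent with every observation.

E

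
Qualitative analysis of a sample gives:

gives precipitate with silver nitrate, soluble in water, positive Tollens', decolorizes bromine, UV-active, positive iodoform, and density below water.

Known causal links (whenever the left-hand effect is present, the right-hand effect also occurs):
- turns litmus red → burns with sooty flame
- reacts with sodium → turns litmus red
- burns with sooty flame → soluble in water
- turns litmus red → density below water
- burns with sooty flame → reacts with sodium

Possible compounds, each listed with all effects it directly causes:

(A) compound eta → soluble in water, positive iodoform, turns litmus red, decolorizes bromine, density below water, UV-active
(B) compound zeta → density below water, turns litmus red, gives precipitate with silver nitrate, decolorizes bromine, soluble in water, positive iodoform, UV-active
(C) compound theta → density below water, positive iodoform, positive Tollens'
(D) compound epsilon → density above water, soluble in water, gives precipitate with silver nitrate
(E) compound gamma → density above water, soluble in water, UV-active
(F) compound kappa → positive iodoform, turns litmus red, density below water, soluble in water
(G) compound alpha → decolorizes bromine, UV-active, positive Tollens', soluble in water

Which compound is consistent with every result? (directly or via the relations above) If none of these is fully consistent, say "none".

For each candidate, compare predicted effects to what was observed:
(A) compound eta — does not account for gives precipitate with silver nitrate, positive Tollens'
(B) compound zeta — does not account for positive Tollens'
(C) compound theta — does not account for gives precipitate with silver nitrate, soluble in water, decolorizes bromine, UV-active
(D) compound epsilon — fails on positive Tollens', decolorizes bromine, UV-active, positive iodoform, density below water (predicts density above water, not density below water)
(E) compound gamma — fails on gives precipitate with silver nitrate, positive Tollens', decolorizes bromine, positive iodoform, density below water (predicts density above water, not density below water)
(F) compound kappa — does not account for gives precipitate with silver nitrate, positive Tollens', decolorizes bromine, UV-active
(G) compound alpha — does not account for gives precipitate with silver nitrate, positive iodoform, density below water
None of the listed candidates fits everything.

none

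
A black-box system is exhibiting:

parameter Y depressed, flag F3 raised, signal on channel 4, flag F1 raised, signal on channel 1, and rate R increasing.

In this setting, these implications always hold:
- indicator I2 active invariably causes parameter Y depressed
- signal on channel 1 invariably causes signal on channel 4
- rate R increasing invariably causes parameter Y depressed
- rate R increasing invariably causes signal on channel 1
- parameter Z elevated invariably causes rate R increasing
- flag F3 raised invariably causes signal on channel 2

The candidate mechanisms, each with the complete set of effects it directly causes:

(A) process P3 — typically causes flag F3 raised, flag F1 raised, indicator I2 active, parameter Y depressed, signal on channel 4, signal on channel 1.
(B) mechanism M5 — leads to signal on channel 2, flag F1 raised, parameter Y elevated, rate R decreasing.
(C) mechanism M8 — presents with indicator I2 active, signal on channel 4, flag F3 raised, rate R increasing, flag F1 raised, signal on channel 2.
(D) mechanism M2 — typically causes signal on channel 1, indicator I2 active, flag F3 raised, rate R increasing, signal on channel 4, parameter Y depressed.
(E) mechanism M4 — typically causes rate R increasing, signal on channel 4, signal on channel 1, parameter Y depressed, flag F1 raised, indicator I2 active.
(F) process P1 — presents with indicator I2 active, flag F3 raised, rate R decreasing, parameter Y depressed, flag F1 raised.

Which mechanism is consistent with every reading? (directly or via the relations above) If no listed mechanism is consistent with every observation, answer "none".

Per-candidate check:
(A) process P3 — parameter Y depressed match; flag F3 raised match; signal on channel 4 match; flag F1 raised match; signal on channel 1 match; rate R increasing miss
(B) mechanism M5 — parameter Y depressed miss; flag F3 raised miss; signal on channel 4 miss; flag F1 raised match; signal on channel 1 miss; rate R increasing miss
(C) mechanism M8 — parameter Y depressed match (by indicator I2 active → parameter Y depressed); flag F3 raised match; signal on channel 4 match; flag F1 raised match; signal on channel 1 match (by rate R increasing → signal on channel 1); rate R increasing match
(D) mechanism M2 — parameter Y depressed match; flag F3 raised match; signal on channel 4 match; flag F1 raised miss; signal on channel 1 match; rate R increasing match
(E) mechanism M4 — does not account for flag F3 raised
(F) process P1 — parameter Y depressed match; flag F3 raised match; signal on channel 4 miss; flag F1 raised match; signal on channel 1 miss; rate R increasing miss
(C) alone accounts for all the evidence.

C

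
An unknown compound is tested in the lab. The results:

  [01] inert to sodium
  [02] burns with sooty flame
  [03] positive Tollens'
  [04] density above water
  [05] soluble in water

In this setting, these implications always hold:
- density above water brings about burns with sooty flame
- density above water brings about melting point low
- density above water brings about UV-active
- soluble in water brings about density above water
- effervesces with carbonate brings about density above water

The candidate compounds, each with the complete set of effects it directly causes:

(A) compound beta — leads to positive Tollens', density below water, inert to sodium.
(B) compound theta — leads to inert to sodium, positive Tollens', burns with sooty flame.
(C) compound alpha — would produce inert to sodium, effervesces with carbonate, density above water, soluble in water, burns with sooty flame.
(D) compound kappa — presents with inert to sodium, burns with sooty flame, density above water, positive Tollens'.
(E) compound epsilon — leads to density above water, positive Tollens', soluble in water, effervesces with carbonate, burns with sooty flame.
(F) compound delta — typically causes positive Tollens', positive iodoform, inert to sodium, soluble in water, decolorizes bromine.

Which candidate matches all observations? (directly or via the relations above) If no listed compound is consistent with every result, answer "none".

F

Testing each hypothesis:
(A) compound beta — inert to sodium yes; burns with sooty flame NO; positive Tollens' yes; density above water NO; soluble in water NO
(B) compound theta — does not account for density above water, soluble in water
(C) compound alpha — does not account for positive Tollens'
(D) compound kappa — does not account for soluble in water
(E) compound epsilon — does not account for inert to sodium
(F) compound delta — accounts for every observation (burns with sooty flame via soluble in water → density above water → burns with sooty flame)
(F) alone accounts for all the evidence.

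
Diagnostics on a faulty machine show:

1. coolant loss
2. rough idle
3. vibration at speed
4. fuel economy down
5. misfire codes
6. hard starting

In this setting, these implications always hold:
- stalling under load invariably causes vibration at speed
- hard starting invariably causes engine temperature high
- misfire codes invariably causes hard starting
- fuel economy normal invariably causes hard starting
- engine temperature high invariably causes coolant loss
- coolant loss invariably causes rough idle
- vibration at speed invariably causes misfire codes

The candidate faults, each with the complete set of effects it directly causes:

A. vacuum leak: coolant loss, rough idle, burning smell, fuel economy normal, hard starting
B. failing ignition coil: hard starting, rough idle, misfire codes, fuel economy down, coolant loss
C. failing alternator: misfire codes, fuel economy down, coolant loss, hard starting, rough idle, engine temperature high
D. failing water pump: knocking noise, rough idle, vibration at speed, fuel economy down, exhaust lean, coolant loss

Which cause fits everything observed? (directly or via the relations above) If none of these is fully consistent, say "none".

D

Testing each hypothesis:
(A) vacuum leak — coolant loss yes; rough idle yes; vibration at speed NO; fuel economy down NO; misfire codes NO; hard starting yes
(B) failing ignition coil — coolant loss yes; rough idle yes; vibration at speed NO; fuel economy down yes; misfire codes yes; hard starting yes
(C) failing alternator — coolant loss yes; rough idle yes; vibration at speed NO; fuel economy down yes; misfire codes yes; hard starting yes
(D) failing water pump — accounts for every observation (misfire codes through vibration at speed → misfire codes)
(D) is the only candidate with no mismatches.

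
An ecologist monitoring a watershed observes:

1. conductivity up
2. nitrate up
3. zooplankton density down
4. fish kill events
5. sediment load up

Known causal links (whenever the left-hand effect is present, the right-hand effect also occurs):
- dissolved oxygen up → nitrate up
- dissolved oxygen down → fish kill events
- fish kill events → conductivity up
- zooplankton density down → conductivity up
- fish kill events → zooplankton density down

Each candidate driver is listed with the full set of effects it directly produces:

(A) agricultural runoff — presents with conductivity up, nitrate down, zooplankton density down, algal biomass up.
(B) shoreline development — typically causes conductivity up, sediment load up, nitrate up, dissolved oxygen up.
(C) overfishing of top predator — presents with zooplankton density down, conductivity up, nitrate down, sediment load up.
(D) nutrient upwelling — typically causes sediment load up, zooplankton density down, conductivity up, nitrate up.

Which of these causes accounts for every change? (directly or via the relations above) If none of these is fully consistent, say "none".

For each candidate, compare predicted effects to what was observed:
(A) agricultural runoff — conductivity up match; nitrate up miss; zooplankton density down match; fish kill events miss; sediment load up miss
(B) shoreline development — conductivity up match; nitrate up match; zooplankton density down miss; fish kill events miss; sediment load up match
(C) overfishing of top predator — conductivity up match; nitrate up miss; zooplankton density down match; fish kill events miss; sediment load up match
(D) nutrient upwelling — conductivity up match; nitrate up match; zooplankton density down match; fish kill events miss; sediment load up match
None of the listed candidates fits everything.

none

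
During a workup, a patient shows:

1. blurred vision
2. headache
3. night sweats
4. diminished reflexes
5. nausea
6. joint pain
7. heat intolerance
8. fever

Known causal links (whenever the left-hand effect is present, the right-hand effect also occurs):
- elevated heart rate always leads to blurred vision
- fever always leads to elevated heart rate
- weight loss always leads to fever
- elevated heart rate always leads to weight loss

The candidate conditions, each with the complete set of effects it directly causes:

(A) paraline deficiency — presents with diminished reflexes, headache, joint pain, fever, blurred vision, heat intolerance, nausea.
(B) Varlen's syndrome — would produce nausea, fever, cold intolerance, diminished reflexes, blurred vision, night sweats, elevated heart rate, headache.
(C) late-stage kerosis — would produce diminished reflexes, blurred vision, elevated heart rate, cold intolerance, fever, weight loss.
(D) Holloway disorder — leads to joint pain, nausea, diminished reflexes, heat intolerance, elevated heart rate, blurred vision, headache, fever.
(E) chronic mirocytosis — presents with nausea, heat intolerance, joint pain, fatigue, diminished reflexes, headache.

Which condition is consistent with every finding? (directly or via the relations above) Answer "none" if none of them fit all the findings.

Testing each hypothesis:
(A) paraline deficiency — does not account for night sweats
(B) Varlen's syndrome — fails on joint pain, heat intolerance (predicts cold intolerance, not heat intolerance)
(C) late-stage kerosis — blurred vision ✓; headache ✗; night sweats ✗; diminished reflexes ✓; nausea ✗; joint pain ✗; heat intolerance ✗; fever ✓
(D) Holloway disorder — does not account for night sweats
(E) chronic mirocytosis — does not account for blurred vision, night sweats, fever
None of the listed candidates fits everything.

none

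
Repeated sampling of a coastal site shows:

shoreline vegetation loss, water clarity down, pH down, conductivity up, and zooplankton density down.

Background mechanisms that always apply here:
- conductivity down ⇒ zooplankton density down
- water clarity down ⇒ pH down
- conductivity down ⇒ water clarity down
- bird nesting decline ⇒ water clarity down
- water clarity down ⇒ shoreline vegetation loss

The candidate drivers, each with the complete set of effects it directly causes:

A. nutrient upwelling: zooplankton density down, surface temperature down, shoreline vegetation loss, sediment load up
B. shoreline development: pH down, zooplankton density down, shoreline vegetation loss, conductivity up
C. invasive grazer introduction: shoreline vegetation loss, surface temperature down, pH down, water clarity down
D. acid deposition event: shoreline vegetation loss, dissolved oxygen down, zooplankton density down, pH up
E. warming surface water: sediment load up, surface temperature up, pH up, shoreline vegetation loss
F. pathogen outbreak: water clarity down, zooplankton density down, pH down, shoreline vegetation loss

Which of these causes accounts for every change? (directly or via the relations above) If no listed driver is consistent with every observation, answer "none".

Testing each hypothesis:
(A) nutrient upwelling — does not account for water clarity down, pH down, conductivity up
(B) shoreline development — does not account for water clarity down
(C) invasive grazer introduction — does not account for conductivity up, zooplankton density down
(D) acid deposition event — fails on water clarity down, pH down, conductivity up (predicts pH up, not pH down)
(E) warming surface water — shoreline vegetation loss ✓; water clarity down ✗; pH down ✗; conductivity up ✗; zooplankton density down ✗
(F) pathogen outbreak — shoreline vegetation loss ✓; water clarity down ✓; pH down ✓; conductivity up ✗; zooplankton density down ✓
No candidate is consistent with all observations.

none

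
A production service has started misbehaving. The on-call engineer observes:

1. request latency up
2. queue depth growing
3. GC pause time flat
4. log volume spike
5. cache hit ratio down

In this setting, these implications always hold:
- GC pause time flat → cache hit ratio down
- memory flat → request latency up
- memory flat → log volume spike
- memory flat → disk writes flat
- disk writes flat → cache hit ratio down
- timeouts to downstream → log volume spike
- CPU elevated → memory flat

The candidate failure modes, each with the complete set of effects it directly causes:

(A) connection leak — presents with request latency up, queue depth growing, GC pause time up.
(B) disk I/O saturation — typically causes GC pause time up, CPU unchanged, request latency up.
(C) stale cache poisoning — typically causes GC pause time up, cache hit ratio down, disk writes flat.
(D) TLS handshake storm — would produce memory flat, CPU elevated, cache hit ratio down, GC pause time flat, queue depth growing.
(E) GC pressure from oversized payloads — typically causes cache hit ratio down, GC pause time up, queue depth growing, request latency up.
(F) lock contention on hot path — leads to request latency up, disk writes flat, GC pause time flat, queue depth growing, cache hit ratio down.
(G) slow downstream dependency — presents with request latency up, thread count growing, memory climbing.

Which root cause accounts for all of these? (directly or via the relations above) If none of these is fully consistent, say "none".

D

Per-candidate check:
(A) connection leak — request latency up ✓; queue depth growing ✓; GC pause time flat ✗; log volume spike ✗; cache hit ratio down ✗
(B) disk I/O saturation — request latency up ✓; queue depth growing ✗; GC pause time flat ✗; log volume spike ✗; cache hit ratio down ✗
(C) stale cache poisoning — fails on request latency up, queue depth growing, GC pause time flat, log volume spike (predicts GC pause time up, not GC pause time flat)
(D) TLS handshake storm — request latency up ✓ (by memory flat → request latency up); queue depth growing ✓; GC pause time flat ✓; log volume spike ✓ (by memory flat → log volume spike); cache hit ratio down ✓
(E) GC pressure from oversized payloads — request latency up ✓; queue depth growing ✓; GC pause time flat ✗; log volume spike ✗; cache hit ratio down ✓
(F) lock contention on hot path — does not account for log volume spike
(G) slow downstream dependency — request latency up ✓; queue depth growing ✗; GC pause time flat ✗; log volume spike ✗; cache hit ratio down ✗
(D) alone accounts for all the evidence.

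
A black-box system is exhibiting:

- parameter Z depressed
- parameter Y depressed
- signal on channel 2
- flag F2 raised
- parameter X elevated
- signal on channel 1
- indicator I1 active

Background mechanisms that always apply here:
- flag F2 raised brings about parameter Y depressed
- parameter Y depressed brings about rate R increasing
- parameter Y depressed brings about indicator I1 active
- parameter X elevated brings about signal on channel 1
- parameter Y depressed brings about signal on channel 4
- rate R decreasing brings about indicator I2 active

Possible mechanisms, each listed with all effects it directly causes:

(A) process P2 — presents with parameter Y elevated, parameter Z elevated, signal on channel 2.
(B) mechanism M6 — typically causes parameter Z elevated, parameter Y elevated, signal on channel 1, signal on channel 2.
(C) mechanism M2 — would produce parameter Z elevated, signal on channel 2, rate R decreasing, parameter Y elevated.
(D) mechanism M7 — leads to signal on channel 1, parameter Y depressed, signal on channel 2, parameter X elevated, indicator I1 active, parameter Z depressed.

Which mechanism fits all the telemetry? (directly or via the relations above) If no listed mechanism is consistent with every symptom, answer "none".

Checking each candidate against the observations:
(A) process P2 — parameter Z depressed miss; parameter Y depressed miss; signal on channel 2 match; flag F2 raised miss; parameter X elevated miss; signal on channel 1 miss; indicator I1 active miss
(B) mechanism M6 — parameter Z depressed miss; parameter Y depressed miss; signal on channel 2 match; flag F2 raised miss; parameter X elevated miss; signal on channel 1 match; indicator I1 active miss
(C) mechanism M2 — fails on parameter Z depressed, parameter Y depressed, flag F2 raised, parameter X elevated, signal on channel 1, indicator I1 active (predicts parameter Z elevated, not parameter Z depressed; predicts parameter Y elevated, not parameter Y depressed)
(D) mechanism M7 — parameter Z depressed match; parameter Y depressed match; signal on channel 2 match; flag F2 raised miss; parameter X elevated match; signal on channel 1 match; indicator I1 active match
None of the listed candidates fits everything.

none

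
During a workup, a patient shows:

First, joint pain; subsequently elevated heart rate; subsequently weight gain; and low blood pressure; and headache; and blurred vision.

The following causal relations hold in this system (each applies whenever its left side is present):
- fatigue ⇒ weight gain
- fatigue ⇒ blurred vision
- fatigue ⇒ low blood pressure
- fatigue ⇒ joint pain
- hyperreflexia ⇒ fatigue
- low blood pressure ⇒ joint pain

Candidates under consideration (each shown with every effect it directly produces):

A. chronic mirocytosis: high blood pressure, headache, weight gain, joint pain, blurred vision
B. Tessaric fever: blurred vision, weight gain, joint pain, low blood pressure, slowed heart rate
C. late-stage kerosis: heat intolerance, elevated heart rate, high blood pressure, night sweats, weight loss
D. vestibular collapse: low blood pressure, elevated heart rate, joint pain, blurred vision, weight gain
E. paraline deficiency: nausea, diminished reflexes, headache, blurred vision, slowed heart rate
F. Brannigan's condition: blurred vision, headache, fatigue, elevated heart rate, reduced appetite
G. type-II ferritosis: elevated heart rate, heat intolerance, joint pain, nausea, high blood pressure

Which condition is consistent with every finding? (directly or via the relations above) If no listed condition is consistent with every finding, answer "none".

Per-candidate check:
(A) chronic mirocytosis — joint pain ✓; elevated heart rate ✗; weight gain ✓; low blood pressure ✗; headache ✓; blurred vision ✓
(B) Tessaric fever — fails on elevated heart rate, headache (predicts slowed heart rate, not elevated heart rate)
(C) late-stage kerosis — joint pain ✗; elevated heart rate ✓; weight gain ✗; low blood pressure ✗; headache ✗; blurred vision ✗
(D) vestibular collapse — does not account for headache
(E) paraline deficiency — joint pain ✗; elevated heart rate ✗; weight gain ✗; low blood pressure ✗; headache ✓; blurred vision ✓
(F) Brannigan's condition — accounts for every observation (joint pain by fatigue → joint pain)
(G) type-II ferritosis — fails on weight gain, low blood pressure, headache, blurred vision (predicts high blood pressure, not low blood pressure)
(F) is the only candidate with no mismatches.

F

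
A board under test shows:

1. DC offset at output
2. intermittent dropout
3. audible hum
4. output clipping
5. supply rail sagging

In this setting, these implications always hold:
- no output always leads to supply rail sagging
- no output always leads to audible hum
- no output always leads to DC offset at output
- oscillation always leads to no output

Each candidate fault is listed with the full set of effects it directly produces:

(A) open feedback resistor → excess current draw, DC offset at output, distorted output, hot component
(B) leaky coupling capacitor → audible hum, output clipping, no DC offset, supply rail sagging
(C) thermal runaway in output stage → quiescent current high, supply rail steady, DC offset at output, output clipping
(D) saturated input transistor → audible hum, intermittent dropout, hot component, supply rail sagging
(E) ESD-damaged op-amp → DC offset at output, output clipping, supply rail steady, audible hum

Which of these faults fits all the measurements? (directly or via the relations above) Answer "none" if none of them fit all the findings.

For each candidate, compare predicted effects to what was observed:
(A) open feedback resistor — DC offset at output match; intermittent dropout miss; audible hum miss; output clipping miss; supply rail sagging miss
(B) leaky coupling capacitor — DC offset at output miss; intermittent dropout miss; audible hum match; output clipping match; supply rail sagging match
(C) thermal runaway in output stage — fails on intermittent dropout, audible hum, supply rail sagging (predicts supply rail steady, not supply rail sagging)
(D) saturated input transistor — does not account for DC offset at output, output clipping
(E) ESD-damaged op-amp — DC offset at output match; intermittent dropout miss; audible hum match; output clipping match; supply rail sagging miss
No candidate is consistent with all observations.

none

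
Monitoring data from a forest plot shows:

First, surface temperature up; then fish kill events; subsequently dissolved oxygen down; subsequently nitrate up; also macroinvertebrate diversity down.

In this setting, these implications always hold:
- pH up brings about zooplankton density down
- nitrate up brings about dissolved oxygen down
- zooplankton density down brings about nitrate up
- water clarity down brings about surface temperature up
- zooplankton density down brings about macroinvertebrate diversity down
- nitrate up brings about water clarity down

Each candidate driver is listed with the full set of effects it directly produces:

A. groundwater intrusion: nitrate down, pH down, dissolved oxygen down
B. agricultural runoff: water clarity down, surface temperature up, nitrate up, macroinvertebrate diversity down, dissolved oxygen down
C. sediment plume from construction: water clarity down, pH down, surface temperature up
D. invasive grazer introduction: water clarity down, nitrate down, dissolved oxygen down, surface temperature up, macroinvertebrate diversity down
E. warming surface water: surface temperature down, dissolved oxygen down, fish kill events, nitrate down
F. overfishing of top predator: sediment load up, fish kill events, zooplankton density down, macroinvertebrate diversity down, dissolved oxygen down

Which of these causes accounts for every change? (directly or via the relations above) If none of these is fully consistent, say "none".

Testing each hypothesis:
(A) groundwater intrusion — surface temperature up NO; fish kill events NO; dissolved oxygen down yes; nitrate up NO; macroinvertebrate diversity down NO
(B) agricultural runoff — surface temperature up yes; fish kill events NO; dissolved oxygen down yes; nitrate up yes; macroinvertebrate diversity down yes
(C) sediment plume from construction — surface temperature up yes; fish kill events NO; dissolved oxygen down NO; nitrate up NO; macroinvertebrate diversity down NO
(D) invasive grazer introduction — surface temperature up yes; fish kill events NO; dissolved oxygen down yes; nitrate up NO; macroinvertebrate diversity down yes
(E) warming surface water — surface temperature up NO; fish kill events yes; dissolved oxygen down yes; nitrate up NO; macroinvertebrate diversity down NO
(F) overfishing of top predator — surface temperature up yes (via zooplankton density down → nitrate up → water clarity down → surface temperature up); fish kill events yes; dissolved oxygen down yes; nitrate up yes (via zooplankton density down → nitrate up); macroinvertebrate diversity down yes
(F) alone accounts for all the evidence.

F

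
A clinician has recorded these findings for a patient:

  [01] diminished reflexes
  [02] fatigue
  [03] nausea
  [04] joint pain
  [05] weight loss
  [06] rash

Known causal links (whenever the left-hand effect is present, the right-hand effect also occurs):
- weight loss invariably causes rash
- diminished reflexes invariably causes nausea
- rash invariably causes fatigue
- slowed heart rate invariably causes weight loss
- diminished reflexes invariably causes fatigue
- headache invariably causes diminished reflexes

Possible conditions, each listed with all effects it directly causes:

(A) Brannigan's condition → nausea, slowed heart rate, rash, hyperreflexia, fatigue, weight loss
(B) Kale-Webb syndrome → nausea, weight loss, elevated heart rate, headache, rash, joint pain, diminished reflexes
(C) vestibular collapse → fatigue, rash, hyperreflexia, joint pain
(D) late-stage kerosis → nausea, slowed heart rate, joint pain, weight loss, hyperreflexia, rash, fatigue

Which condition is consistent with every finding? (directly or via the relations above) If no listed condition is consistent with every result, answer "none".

B

Per-candidate check:
(A) Brannigan's condition — diminished reflexes miss; fatigue match; nausea match; joint pain miss; weight loss match; rash match
(B) Kale-Webb syndrome — diminished reflexes match; fatigue match (by diminished reflexes → fatigue); nausea match; joint pain match; weight loss match; rash match
(C) vestibular collapse — fails on diminished reflexes, nausea, weight loss (predicts hyperreflexia, not diminished reflexes)
(D) late-stage kerosis — fails on diminished reflexes (predicts hyperreflexia, not diminished reflexes)
Only (B) is consistent with every observation.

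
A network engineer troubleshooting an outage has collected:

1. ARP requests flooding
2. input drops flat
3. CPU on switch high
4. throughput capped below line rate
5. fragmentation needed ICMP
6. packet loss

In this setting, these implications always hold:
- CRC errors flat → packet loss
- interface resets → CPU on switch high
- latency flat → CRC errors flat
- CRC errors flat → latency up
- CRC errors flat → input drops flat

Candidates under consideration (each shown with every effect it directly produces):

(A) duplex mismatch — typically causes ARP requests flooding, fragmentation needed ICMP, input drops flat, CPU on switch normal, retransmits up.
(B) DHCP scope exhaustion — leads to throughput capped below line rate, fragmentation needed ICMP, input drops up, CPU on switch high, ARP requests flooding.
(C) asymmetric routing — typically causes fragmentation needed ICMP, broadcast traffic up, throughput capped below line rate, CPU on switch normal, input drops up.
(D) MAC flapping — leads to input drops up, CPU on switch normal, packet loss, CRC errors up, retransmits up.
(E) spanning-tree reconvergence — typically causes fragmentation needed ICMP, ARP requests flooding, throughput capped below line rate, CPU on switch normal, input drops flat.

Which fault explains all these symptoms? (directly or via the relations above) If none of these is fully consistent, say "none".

none

For each candidate, compare predicted effects to what was observed:
(A) duplex mismatch — ARP requests flooding +; input drops flat +; CPU on switch high -; throughput capped below line rate -; fragmentation needed ICMP +; packet loss -
(B) DHCP scope exhaustion — ARP requests flooding +; input drops flat -; CPU on switch high +; throughput capped below line rate +; fragmentation needed ICMP +; packet loss -
(C) asymmetric routing — ARP requests flooding -; input drops flat -; CPU on switch high -; throughput capped below line rate +; fragmentation needed ICMP +; packet loss -
(D) MAC flapping — ARP requests flooding -; input drops flat -; CPU on switch high -; throughput capped below line rate -; fragmentation needed ICMP -; packet loss +
(E) spanning-tree reconvergence — ARP requests flooding +; input drops flat +; CPU on switch high -; throughput capped below line rate +; fragmentation needed ICMP +; packet loss -
None of the listed candidates fits everything.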